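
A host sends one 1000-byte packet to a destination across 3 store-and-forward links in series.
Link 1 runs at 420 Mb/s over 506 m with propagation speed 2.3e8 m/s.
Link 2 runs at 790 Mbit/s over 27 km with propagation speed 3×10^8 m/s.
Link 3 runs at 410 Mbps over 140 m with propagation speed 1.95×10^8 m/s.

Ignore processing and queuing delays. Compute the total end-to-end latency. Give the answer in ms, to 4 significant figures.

L = 1000 × 8 = 8000 bits.
Transmission delays (L/R per hop): 0.0190476, 0.0101266, 0.0195122 ms; sum = 0.0486864 ms.
Propagation delays (d/s per hop): 0.0022, 0.09, 0.000717949 ms; sum = 0.0929179 ms.
End-to-end = 0.1416 ms.

0.1416 ms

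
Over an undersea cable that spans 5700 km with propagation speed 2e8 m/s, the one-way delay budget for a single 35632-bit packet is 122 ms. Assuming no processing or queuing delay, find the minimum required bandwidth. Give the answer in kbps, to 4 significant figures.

Propagation delay = 5700000 / 200000000 = 28.5 ms.
Transmission budget = 122 − 28.5 = 93.5 ms.
R ≥ L / t_tx = 35632 bits / 0.0935 s = 381.1 kbps.

381.1 kbps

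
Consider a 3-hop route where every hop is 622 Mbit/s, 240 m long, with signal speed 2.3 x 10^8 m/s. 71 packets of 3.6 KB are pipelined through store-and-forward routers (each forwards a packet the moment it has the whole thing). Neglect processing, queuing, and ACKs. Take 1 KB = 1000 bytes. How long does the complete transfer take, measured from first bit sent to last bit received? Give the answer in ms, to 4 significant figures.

Per-hop transmission t_tx = L/R = 28800/622000000 = 0.0463023 ms.
Per-hop propagation t_prop = 240/2.3e+08 = 0.00104348 ms.
Pipeline fill: first packet needs 3·t_tx to clear all hops; remaining 70 packets each add one t_tx.
Total = (3+71-1)·t_tx + 3·t_prop = 73·0.0463023 + 3·0.00104348 = 3.383 ms.

3.383 ms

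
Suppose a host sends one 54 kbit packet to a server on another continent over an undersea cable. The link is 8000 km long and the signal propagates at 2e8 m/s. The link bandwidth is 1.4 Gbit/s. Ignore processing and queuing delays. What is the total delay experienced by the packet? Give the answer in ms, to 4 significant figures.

40.04 ms

L = 54000 bits.
Transmission delay = L/R = 54000 / 1400000000 = 0.0385714 ms.
Propagation delay = d/s = 8000000 m / 200000000 m/s = 40 ms.
Total = 40.04 ms.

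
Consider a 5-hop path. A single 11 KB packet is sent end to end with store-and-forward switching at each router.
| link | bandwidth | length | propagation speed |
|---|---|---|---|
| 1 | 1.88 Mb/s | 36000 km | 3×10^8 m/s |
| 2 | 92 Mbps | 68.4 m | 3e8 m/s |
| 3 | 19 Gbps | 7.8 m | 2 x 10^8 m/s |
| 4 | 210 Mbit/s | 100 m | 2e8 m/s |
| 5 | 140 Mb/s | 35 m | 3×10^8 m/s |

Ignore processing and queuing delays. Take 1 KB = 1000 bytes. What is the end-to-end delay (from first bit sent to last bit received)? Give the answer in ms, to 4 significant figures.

L = 88000 bits.
Transmission delays (L/R per hop): 46.8085, 0.956522, 0.00463158, 0.419048, 0.628571 ms; sum = 48.8173 ms.
Propagation delays (d/s per hop): 120, 0.000228, 3.9e-05, 0.0005, 0.000116667 ms; sum = 120.001 ms.
End-to-end = 168.8 ms.

168.8 ms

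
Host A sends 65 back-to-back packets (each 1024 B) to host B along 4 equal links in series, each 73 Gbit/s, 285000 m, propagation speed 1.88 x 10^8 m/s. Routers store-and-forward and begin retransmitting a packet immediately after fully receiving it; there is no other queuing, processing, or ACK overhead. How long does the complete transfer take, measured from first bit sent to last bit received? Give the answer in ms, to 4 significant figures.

Per-hop transmission t_tx = L/R = 8192/73000000000 = 0.000112219 ms.
Per-hop propagation t_prop = 285000/188000000 = 1.51596 ms.
Pipeline fill: first packet needs 4·t_tx to clear all hops; remaining 64 packets each add one t_tx.
Total = (4+65-1)·t_tx + 4·t_prop = 68·0.000112219 + 4·1.51596 = 6.071 ms.

6.071 ms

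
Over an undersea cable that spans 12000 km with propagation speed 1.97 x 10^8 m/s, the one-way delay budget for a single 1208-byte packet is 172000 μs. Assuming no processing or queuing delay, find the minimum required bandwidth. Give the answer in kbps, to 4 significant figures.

87.00 kbps

L = 9664 bits.
Propagation delay = 12000000 / 197000000 = 60913.7 μs.
Transmission budget = 172000 − 60913.7 = 111086 μs.
R ≥ L / t_tx = 9664 bits / 0.111086 s = 87.00 kbps.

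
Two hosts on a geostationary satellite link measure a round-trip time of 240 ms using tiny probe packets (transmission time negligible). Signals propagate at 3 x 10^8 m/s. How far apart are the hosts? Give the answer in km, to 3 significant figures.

36000 km

One-way propagation = RTT/2 = 120 ms.
d = s × t = 300000000 × 0.12 = 36000 km.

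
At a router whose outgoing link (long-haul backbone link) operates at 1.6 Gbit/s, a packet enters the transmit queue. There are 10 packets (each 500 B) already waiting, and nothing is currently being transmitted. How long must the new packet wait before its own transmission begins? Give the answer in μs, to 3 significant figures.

Each queued packet: L/R = 4000/1600000000 = 2.5 μs.
10 queued → 25 μs.
Queuing delay = 25.0 μs.

25.0 μs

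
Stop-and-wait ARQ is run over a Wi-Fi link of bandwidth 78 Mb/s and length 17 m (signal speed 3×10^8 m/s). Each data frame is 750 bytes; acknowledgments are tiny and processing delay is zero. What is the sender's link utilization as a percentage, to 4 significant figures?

99.85 %

t_tx = L/R = 6000/78000000 = 7.69231e-05 s.
t_prop = 17/300000000 = 5.66667e-08 s; RTT = 1.13333e-07 s.
Cycle = t_tx + RTT = 7.70364e-05 s.
Utilization = t_tx / cycle = 7.69231e-05/7.70364e-05 = 99.85 %.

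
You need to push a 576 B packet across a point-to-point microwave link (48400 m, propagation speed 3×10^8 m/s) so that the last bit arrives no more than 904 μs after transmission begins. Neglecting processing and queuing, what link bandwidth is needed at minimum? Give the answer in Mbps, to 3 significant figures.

L = 4608 bits.
Propagation delay = 48400 / 300000000 = 161.333 μs.
Transmission budget = 904 − 161.333 = 742.667 μs.
R ≥ L / t_tx = 4608 bits / 0.000742667 s = 6.20 Mbps.

6.20 Mbps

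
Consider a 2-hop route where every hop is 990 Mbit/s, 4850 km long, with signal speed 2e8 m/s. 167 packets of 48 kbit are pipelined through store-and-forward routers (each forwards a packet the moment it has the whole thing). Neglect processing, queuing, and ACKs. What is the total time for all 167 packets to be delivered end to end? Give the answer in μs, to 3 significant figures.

56600 μs

Per-hop transmission t_tx = L/R = 48000/990000000 = 48.4848 μs.
Per-hop propagation t_prop = 4850000/200000000 = 24250 μs.
Pipeline fill: first packet needs 2·t_tx to clear all hops; remaining 166 packets each add one t_tx.
Total = (2+167-1)·t_tx + 2·t_prop = 168·48.4848 + 2·24250 = 56600 μs.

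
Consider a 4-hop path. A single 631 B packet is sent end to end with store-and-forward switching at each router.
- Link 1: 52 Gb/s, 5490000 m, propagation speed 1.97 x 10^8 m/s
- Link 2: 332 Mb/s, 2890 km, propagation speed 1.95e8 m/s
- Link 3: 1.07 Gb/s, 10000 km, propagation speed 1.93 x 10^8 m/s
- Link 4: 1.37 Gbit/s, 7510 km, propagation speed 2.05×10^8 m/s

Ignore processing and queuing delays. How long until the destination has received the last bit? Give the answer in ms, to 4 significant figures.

L = 631 × 8 = 5048 bits.
Transmission delays (L/R per hop): 9.70769e-05, 0.0152048, 0.00471776, 0.00368467 ms; sum = 0.0237043 ms.
Propagation delays (d/s per hop): 27.868, 14.8205, 51.8135, 36.6341 ms; sum = 131.136 ms.
End-to-end = 131.2 ms.

131.2 ms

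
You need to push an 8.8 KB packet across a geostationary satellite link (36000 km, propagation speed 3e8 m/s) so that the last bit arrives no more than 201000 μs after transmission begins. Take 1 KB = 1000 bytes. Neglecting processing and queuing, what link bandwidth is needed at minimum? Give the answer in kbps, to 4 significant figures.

869.1 kbps

L = 70400 bits.
Propagation delay = 36000000 / 300000000 = 120000 μs.
Transmission budget = 201000 − 120000 = 81000 μs.
R ≥ L / t_tx = 70400 bits / 0.081 s = 869.1 kbps.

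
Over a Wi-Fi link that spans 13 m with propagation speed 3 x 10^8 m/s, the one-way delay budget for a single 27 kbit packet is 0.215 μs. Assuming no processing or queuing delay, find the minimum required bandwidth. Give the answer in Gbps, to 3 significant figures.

Propagation delay = 13 / 300000000 = 0.0433333 μs.
Transmission budget = 0.215 − 0.0433333 = 0.171667 μs.
R ≥ L / t_tx = 27000 bits / 1.71667e-07 s = 157 Gbps.

157 Gbps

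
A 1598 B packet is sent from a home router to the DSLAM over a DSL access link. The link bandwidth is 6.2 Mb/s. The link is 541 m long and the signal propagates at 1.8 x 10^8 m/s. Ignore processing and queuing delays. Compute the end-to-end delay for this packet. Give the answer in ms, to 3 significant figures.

L = 1598 × 8 = 12784 bits.
Transmission delay = L/R = 12784 / 6200000 = 2.06194 ms.
Propagation delay = d/s = 541 m / 180000000 m/s = 0.00300556 ms.
Total = 2.06 ms.

2.06 ms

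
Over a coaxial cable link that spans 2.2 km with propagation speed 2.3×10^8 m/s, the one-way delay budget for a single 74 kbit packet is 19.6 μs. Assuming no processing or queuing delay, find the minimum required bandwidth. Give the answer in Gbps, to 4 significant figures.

7.374 Gbps

Propagation delay = 2200 / 2.3e+08 = 9.56522 μs.
Transmission budget = 19.6 − 9.56522 = 10.0348 μs.
R ≥ L / t_tx = 74000 bits / 1.00348e-05 s = 7.374 Gbps.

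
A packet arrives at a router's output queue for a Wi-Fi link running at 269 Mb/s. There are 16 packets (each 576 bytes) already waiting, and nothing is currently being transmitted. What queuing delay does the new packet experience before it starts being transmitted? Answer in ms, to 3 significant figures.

Each queued packet: L/R = 4608/269000000 = 0.0171301 ms.
16 queued → 0.274082 ms.
Queuing delay = 0.274 ms.

0.274 ms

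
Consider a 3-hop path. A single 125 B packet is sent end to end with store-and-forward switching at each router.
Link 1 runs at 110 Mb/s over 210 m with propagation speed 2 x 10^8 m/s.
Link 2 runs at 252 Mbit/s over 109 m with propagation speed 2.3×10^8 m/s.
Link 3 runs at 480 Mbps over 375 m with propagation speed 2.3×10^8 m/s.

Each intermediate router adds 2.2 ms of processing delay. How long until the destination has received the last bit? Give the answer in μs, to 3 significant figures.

L = 125 × 8 = 1000 bits.
Transmission delays (L/R per hop): 9.09091, 3.96825, 2.08333 μs; sum = 15.1425 μs.
Propagation delays (d/s per hop): 1.05, 0.473913, 1.63043 μs; sum = 3.15435 μs.
Processing at 2 router(s): 2 × 2.2 ms = 4400 μs.
End-to-end = 4420 μs.

4420 μs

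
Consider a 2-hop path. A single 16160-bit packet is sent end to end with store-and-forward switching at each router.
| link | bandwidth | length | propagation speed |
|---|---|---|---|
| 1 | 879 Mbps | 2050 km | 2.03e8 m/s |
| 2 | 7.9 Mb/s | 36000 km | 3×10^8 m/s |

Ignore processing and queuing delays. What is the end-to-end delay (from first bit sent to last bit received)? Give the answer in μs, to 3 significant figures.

Transmission delays (L/R per hop): 18.3845, 2045.57 μs; sum = 2063.95 μs.
Propagation delays (d/s per hop): 10098.5, 120000 μs; sum = 130099 μs.
End-to-end = 132000 μs.

132000 μs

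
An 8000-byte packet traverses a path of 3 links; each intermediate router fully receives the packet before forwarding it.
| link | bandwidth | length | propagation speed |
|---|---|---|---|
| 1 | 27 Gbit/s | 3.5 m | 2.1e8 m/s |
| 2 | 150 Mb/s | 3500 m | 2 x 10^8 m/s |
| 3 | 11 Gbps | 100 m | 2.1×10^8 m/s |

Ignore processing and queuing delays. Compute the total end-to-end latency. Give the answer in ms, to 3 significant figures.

0.453 ms

L = 8000 × 8 = 64000 bits.
Transmission delays (L/R per hop): 0.00237037, 0.426667, 0.00581818 ms; sum = 0.434855 ms.
Propagation delays (d/s per hop): 1.66667e-05, 0.0175, 0.00047619 ms; sum = 0.0179929 ms.
End-to-end = 0.453 ms.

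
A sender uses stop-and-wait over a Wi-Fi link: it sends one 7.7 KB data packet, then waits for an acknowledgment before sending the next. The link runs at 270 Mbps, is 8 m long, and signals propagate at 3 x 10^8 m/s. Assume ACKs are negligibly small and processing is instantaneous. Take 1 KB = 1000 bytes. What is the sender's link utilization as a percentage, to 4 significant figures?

t_tx = L/R = 61600/270000000 = 0.000228148 s.
t_prop = 8/300000000 = 2.66667e-08 s; RTT = 5.33333e-08 s.
Cycle = t_tx + RTT = 0.000228201 s.
Utilization = t_tx / cycle = 0.000228148/0.000228201 = 99.98 %.

99.98 %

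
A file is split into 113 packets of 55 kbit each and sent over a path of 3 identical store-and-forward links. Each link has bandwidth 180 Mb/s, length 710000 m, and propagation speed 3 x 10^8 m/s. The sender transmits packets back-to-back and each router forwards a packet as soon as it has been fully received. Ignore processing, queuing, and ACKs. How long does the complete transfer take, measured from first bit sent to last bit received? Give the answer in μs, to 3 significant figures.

Per-hop transmission t_tx = L/R = 55000/180000000 = 305.556 μs.
Per-hop propagation t_prop = 710000/300000000 = 2366.67 μs.
Pipeline fill: first packet needs 3·t_tx to clear all hops; remaining 112 packets each add one t_tx.
Total = (3+113-1)·t_tx + 3·t_prop = 115·305.556 + 3·2366.67 = 42200 μs.

42200 μs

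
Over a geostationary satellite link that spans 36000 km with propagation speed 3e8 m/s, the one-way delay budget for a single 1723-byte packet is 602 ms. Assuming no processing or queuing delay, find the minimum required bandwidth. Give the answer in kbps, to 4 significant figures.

L = 13784 bits.
Propagation delay = 36000000 / 300000000 = 120 ms.
Transmission budget = 602 − 120 = 482 ms.
R ≥ L / t_tx = 13784 bits / 0.482 s = 28.60 kbps.

28.60 kbps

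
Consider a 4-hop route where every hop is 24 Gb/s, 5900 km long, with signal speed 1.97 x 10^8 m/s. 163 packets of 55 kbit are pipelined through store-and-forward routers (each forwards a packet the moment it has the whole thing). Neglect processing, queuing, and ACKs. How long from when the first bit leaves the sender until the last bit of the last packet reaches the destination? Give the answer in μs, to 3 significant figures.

120000 μs

Per-hop transmission t_tx = L/R = 55000/24000000000 = 2.29167 μs.
Per-hop propagation t_prop = 5900000/197000000 = 29949.2 μs.
Pipeline fill: first packet needs 4·t_tx to clear all hops; remaining 162 packets each add one t_tx.
Total = (4+163-1)·t_tx + 4·t_prop = 166·2.29167 + 4·29949.2 = 120000 μs.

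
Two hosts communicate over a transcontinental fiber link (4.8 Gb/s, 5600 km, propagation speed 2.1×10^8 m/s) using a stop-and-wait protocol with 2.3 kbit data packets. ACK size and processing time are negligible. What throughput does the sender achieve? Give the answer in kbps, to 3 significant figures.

t_tx = L/R = 2300/4800000000 = 4.79167e-07 s.
t_prop = 5600000/210000000 = 0.0266667 s; RTT = 0.0533333 s.
Cycle = t_tx + RTT = 0.0533338 s.
Throughput = L / cycle = 2300 / 0.0533338 = 43.1 kbps.

43.1 kbps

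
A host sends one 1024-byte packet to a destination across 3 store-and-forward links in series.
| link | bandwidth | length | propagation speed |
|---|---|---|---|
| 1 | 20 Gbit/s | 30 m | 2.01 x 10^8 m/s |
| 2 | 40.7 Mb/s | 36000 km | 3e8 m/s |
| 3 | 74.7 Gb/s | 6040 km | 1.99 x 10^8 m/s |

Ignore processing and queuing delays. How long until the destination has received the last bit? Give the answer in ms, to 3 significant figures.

L = 1024 × 8 = 8192 bits.
Transmission delays (L/R per hop): 0.0004096, 0.201278, 0.000109665 ms; sum = 0.201797 ms.
Propagation delays (d/s per hop): 0.000149254, 120, 30.3518 ms; sum = 150.352 ms.
End-to-end = 151 ms.

151 ms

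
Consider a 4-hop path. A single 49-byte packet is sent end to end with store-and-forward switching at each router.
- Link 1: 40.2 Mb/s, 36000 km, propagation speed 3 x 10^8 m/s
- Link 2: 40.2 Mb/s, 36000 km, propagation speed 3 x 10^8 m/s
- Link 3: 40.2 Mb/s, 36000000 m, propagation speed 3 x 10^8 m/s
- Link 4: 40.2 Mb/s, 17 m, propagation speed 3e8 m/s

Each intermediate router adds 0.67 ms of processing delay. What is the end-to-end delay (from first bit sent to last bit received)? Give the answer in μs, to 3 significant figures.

L = 49 × 8 = 392 bits.
Transmission delay per hop = L/R = 392/40200000 = 9.75124 μs; 4 hops → 39.005 μs.
Propagation delays (d/s per hop): 120000, 120000, 120000, 0.0566667 μs; sum = 360000 μs.
Processing at 3 router(s): 3 × 0.67 ms = 2010 μs.
End-to-end = 362000 μs.

362000 μs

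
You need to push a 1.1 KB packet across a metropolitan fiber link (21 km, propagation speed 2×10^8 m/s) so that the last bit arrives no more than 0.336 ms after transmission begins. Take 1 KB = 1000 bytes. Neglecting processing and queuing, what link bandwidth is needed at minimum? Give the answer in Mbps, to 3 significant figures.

38.1 Mbps

L = 8800 bits.
Propagation delay = 21000 / 200000000 = 0.105 ms.
Transmission budget = 0.336 − 0.105 = 0.231 ms.
R ≥ L / t_tx = 8800 bits / 0.000231 s = 38.1 Mbps.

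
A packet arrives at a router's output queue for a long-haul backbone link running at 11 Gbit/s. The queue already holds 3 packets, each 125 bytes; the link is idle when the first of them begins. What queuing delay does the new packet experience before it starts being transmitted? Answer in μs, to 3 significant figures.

0.273 μs

Each queued packet: L/R = 1000/11000000000 = 0.0909091 μs.
3 queued → 0.272727 μs.
Queuing delay = 0.273 μs.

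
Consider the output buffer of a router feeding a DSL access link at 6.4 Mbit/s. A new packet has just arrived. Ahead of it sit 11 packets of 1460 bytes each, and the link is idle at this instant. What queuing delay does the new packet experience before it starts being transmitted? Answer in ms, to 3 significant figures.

Each queued packet: L/R = 11680/6400000 = 1.825 ms.
11 queued → 20.075 ms.
Queuing delay = 20.1 ms.

20.1 ms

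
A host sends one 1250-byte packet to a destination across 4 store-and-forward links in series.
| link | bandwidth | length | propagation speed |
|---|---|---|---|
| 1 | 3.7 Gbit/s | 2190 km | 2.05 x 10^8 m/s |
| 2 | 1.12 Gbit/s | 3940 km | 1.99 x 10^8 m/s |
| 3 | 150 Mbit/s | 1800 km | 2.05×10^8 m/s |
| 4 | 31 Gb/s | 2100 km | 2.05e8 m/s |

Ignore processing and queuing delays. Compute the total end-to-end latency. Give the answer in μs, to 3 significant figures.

49600 μs

L = 1250 × 8 = 10000 bits.
Transmission delays (L/R per hop): 2.7027, 8.92857, 66.6667, 0.322581 μs; sum = 78.6205 μs.
Propagation delays (d/s per hop): 10682.9, 19799, 8780.49, 10243.9 μs; sum = 49506.3 μs.
End-to-end = 49600 μs.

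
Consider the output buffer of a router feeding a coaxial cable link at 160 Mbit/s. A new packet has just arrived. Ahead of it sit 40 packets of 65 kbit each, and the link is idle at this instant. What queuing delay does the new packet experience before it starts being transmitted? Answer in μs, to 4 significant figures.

Each queued packet: L/R = 65000/160000000 = 406.25 μs.
40 queued → 16250 μs.
Queuing delay = 16250 μs.

16250 μs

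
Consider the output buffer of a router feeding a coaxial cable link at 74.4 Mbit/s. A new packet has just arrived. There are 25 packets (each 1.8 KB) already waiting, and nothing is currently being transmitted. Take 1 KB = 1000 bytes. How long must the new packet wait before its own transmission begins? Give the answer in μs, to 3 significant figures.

Each queued packet: L/R = 14400/74400000 = 193.548 μs.
25 queued → 4838.71 μs.
Queuing delay = 4840 μs.

4840 μs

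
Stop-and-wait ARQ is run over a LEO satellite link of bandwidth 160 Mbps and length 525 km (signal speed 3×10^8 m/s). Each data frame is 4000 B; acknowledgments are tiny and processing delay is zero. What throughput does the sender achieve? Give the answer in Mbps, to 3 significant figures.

8.65 Mbps

t_tx = L/R = 32000/160000000 = 0.0002 s.
t_prop = 525000/300000000 = 0.00175 s; RTT = 0.0035 s.
Cycle = t_tx + RTT = 0.0037 s.
Throughput = L / cycle = 32000 / 0.0037 = 8.65 Mbps.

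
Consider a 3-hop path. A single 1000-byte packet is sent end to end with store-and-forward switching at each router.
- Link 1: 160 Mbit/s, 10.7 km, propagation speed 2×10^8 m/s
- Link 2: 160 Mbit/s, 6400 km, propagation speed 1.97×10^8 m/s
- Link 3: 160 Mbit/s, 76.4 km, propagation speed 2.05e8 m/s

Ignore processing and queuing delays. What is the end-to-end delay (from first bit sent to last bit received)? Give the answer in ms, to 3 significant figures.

L = 1000 × 8 = 8000 bits.
Transmission delay per hop = L/R = 8000/160000000 = 0.05 ms; 3 hops → 0.15 ms.
Propagation delays (d/s per hop): 0.0535, 32.4873, 0.372683 ms; sum = 32.9135 ms.
End-to-end = 33.1 ms.

33.1 ms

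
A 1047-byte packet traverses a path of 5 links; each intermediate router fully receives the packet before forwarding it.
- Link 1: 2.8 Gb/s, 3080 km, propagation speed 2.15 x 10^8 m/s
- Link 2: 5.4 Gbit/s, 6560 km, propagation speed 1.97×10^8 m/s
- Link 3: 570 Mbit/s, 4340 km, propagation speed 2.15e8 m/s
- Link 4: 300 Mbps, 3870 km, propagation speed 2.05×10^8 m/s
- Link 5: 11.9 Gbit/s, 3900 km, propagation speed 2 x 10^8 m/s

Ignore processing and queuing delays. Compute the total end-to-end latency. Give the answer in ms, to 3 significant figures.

106 ms

L = 1047 × 8 = 8376 bits.
Transmission delays (L/R per hop): 0.00299143, 0.00155111, 0.0146947, 0.02792, 0.000703866 ms; sum = 0.0478611 ms.
Propagation delays (d/s per hop): 14.3256, 33.2995, 20.186, 18.878, 19.5 ms; sum = 106.189 ms.
End-to-end = 106 ms.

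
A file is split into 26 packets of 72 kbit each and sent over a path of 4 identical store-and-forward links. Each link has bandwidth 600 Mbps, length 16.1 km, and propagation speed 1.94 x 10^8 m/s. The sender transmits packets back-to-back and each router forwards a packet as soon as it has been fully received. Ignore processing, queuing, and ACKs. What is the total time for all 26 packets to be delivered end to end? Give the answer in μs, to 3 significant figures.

3810 μs

Per-hop transmission t_tx = L/R = 72000/600000000 = 120 μs.
Per-hop propagation t_prop = 16100/194000000 = 82.9897 μs.
Pipeline fill: first packet needs 4·t_tx to clear all hops; remaining 25 packets each add one t_tx.
Total = (4+26-1)·t_tx + 4·t_prop = 29·120 + 4·82.9897 = 3810 μs.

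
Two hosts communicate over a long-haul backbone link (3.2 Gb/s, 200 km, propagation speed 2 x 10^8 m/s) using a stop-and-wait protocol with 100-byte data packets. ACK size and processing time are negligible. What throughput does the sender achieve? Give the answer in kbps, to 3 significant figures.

400 kbps

t_tx = L/R = 800/3200000000 = 2.5e-07 s.
t_prop = 200000/200000000 = 0.001 s; RTT = 0.002 s.
Cycle = t_tx + RTT = 0.00200025 s.
Throughput = L / cycle = 800 / 0.00200025 = 400 kbps.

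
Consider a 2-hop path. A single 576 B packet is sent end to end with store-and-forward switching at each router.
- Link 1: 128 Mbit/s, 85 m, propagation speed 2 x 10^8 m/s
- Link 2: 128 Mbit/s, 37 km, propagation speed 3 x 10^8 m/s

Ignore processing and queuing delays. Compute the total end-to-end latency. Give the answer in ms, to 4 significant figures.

0.1958 ms

L = 576 × 8 = 4608 bits.
Transmission delay per hop = L/R = 4608/128000000 = 0.036 ms; 2 hops → 0.072 ms.
Propagation delays (d/s per hop): 0.000425, 0.123333 ms; sum = 0.123758 ms.
End-to-end = 0.1958 ms.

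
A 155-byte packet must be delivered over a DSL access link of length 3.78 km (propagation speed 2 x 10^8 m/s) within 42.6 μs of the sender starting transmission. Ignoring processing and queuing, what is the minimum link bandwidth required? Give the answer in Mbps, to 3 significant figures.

L = 1240 bits.
Propagation delay = 3780 / 200000000 = 18.9 μs.
Transmission budget = 42.6 − 18.9 = 23.7 μs.
R ≥ L / t_tx = 1240 bits / 2.37e-05 s = 52.3 Mbps.

52.3 Mbps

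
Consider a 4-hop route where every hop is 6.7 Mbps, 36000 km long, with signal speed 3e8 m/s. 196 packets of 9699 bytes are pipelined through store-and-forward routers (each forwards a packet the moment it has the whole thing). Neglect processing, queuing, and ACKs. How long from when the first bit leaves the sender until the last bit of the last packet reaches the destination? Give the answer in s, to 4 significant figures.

2.785 s

Per-hop transmission t_tx = L/R = 77592/6700000 = 0.0115809 s.
Per-hop propagation t_prop = 36000000/300000000 = 0.12 s.
Pipeline fill: first packet needs 4·t_tx to clear all hops; remaining 195 packets each add one t_tx.
Total = (4+196-1)·t_tx + 4·t_prop = 199·0.0115809 + 4·0.12 = 2.785 s.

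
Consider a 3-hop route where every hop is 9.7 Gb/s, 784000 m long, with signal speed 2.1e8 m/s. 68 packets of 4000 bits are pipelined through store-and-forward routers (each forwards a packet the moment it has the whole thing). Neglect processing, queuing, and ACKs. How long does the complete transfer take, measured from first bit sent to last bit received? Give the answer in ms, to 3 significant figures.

11.2 ms

Per-hop transmission t_tx = L/R = 4000/9700000000 = 0.000412371 ms.
Per-hop propagation t_prop = 784000/210000000 = 3.73333 ms.
Pipeline fill: first packet needs 3·t_tx to clear all hops; remaining 67 packets each add one t_tx.
Total = (3+68-1)·t_tx + 3·t_prop = 70·0.000412371 + 3·3.73333 = 11.2 ms.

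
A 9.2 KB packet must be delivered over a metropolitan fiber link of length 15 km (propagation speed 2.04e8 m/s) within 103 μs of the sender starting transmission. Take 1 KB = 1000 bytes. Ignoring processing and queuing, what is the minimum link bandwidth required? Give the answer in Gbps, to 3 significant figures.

2.50 Gbps

L = 73600 bits.
Propagation delay = 15000 / 204000000 = 73.5294 μs.
Transmission budget = 103 − 73.5294 = 29.4706 μs.
R ≥ L / t_tx = 73600 bits / 2.94706e-05 s = 2.50 Gbps.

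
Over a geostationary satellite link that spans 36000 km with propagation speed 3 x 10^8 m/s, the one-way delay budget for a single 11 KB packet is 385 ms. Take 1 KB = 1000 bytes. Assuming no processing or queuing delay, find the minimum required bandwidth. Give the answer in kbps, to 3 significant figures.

L = 88000 bits.
Propagation delay = 36000000 / 300000000 = 120 ms.
Transmission budget = 385 − 120 = 265 ms.
R ≥ L / t_tx = 88000 bits / 0.265 s = 332 kbps.

332 kbps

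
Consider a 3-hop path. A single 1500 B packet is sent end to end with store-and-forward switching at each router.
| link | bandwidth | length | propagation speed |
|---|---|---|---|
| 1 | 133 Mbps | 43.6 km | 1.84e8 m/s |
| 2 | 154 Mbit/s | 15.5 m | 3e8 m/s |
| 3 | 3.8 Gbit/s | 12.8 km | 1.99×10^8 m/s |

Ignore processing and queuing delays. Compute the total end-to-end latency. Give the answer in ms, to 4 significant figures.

L = 1500 × 8 = 12000 bits.
Transmission delays (L/R per hop): 0.0902256, 0.0779221, 0.00315789 ms; sum = 0.171306 ms.
Propagation delays (d/s per hop): 0.236957, 5.16667e-05, 0.0643216 ms; sum = 0.30133 ms.
End-to-end = 0.4726 ms.

0.4726 ms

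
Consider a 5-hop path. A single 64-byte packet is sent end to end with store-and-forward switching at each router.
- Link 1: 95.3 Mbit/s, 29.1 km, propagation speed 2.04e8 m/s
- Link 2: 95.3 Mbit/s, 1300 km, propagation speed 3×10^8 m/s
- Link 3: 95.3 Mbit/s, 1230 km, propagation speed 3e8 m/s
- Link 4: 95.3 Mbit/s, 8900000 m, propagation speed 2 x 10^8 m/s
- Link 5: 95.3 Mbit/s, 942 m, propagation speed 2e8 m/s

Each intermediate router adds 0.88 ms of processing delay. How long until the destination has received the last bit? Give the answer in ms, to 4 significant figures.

L = 64 × 8 = 512 bits.
Transmission delay per hop = L/R = 512/95300000 = 0.00537251 ms; 5 hops → 0.0268625 ms.
Propagation delays (d/s per hop): 0.142647, 4.33333, 4.1, 44.5, 0.00471 ms; sum = 53.0807 ms.
Processing at 4 router(s): 4 × 0.88 ms = 3.52 ms.
End-to-end = 56.63 ms.

56.63 ms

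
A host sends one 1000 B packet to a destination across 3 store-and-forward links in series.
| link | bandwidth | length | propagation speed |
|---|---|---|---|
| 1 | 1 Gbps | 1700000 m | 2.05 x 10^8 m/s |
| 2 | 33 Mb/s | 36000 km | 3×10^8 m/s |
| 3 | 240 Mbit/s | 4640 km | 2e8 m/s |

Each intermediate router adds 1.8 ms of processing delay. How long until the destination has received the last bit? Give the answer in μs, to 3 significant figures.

155000 μs

L = 1000 × 8 = 8000 bits.
Transmission delays (L/R per hop): 8, 242.424, 33.3333 μs; sum = 283.758 μs.
Propagation delays (d/s per hop): 8292.68, 120000, 23200 μs; sum = 151493 μs.
Processing at 2 router(s): 2 × 1.8 ms = 3600 μs.
End-to-end = 155000 μs.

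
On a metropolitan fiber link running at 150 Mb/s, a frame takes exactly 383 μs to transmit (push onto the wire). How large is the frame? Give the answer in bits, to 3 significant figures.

L = R × t_tx = 150000000 b/s × 0.000383 s = 57450 bits.

57500 bits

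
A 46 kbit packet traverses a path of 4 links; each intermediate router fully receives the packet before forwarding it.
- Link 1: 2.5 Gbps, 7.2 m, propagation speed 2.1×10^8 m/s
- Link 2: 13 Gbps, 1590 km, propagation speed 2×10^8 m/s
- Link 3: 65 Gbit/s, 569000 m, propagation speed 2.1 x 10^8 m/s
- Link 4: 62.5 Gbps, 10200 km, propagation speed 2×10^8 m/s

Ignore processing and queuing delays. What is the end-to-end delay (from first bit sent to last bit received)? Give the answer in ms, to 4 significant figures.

61.68 ms

L = 46000 bits.
Transmission delays (L/R per hop): 0.0184, 0.00353846, 0.000707692, 0.000736 ms; sum = 0.0233822 ms.
Propagation delays (d/s per hop): 3.42857e-05, 7.95, 2.70952, 51 ms; sum = 61.6596 ms.
End-to-end = 61.68 ms.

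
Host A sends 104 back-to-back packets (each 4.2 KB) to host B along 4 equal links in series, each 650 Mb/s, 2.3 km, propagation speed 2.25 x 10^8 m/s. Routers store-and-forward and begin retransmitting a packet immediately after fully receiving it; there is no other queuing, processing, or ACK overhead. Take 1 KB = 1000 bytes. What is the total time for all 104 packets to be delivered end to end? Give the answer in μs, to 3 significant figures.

5570 μs

Per-hop transmission t_tx = L/R = 33600/650000000 = 51.6923 μs.
Per-hop propagation t_prop = 2300/225000000 = 10.2222 μs.
Pipeline fill: first packet needs 4·t_tx to clear all hops; remaining 103 packets each add one t_tx.
Total = (4+104-1)·t_tx + 4·t_prop = 107·51.6923 + 4·10.2222 = 5570 μs.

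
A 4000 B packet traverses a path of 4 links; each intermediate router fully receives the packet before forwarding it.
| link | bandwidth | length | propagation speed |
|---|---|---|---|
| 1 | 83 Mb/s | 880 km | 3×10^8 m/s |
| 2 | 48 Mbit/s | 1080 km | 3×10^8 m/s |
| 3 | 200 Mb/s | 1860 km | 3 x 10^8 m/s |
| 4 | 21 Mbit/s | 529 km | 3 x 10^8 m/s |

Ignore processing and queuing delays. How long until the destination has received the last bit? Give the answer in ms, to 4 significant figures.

L = 4000 × 8 = 32000 bits.
Transmission delays (L/R per hop): 0.385542, 0.666667, 0.16, 1.52381 ms; sum = 2.73602 ms.
Propagation delays (d/s per hop): 2.93333, 3.6, 6.2, 1.76333 ms; sum = 14.4967 ms.
End-to-end = 17.23 ms.

17.23 ms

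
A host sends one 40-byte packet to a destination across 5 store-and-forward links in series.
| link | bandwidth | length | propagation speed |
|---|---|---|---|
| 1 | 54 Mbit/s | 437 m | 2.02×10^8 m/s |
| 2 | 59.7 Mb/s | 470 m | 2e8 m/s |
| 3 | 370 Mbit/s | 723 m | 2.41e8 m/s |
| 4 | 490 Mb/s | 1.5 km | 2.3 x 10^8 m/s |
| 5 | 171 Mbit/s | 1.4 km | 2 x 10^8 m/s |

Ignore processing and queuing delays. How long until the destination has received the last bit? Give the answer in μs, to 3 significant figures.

35.7 μs

L = 40 × 8 = 320 bits.
Transmission delays (L/R per hop): 5.92593, 5.36013, 0.864865, 0.653061, 1.87135 μs; sum = 14.6753 μs.
Propagation delays (d/s per hop): 2.16337, 2.35, 3, 6.52174, 7 μs; sum = 21.0351 μs.
End-to-end = 35.7 μs.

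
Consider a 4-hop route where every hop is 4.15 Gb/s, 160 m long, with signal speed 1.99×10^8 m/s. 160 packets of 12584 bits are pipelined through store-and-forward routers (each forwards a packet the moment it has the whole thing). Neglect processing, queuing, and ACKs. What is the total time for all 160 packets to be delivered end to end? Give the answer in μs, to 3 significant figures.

497 μs

Per-hop transmission t_tx = L/R = 12584/4.15e+09 = 3.03229 μs.
Per-hop propagation t_prop = 160/199000000 = 0.80402 μs.
Pipeline fill: first packet needs 4·t_tx to clear all hops; remaining 159 packets each add one t_tx.
Total = (4+160-1)·t_tx + 4·t_prop = 163·3.03229 + 4·0.80402 = 497 μs.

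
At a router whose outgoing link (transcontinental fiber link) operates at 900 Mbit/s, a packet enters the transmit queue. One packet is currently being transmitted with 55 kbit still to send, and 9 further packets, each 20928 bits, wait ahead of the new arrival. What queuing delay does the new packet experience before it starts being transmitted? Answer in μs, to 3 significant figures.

270 μs

Each queued packet: L/R = 20928/900000000 = 23.2533 μs.
9 queued → 209.28 μs.
Plus remaining 55000 bits of current packet: 61.1111 μs.
Queuing delay = 270 μs.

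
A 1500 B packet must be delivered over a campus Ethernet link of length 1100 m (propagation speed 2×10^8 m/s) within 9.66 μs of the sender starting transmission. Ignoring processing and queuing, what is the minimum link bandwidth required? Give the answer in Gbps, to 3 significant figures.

2.88 Gbps

L = 12000 bits.
Propagation delay = 1100 / 200000000 = 5.5 μs.
Transmission budget = 9.66 − 5.5 = 4.16 μs.
R ≥ L / t_tx = 12000 bits / 4.16e-06 s = 2.88 Gbps.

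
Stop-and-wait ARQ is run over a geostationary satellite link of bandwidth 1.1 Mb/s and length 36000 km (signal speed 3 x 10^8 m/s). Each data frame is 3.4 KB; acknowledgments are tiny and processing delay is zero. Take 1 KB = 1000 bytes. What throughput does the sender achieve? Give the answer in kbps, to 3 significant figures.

103 kbps

t_tx = L/R = 27200/1100000 = 0.0247273 s.
t_prop = 36000000/300000000 = 0.12 s; RTT = 0.24 s.
Cycle = t_tx + RTT = 0.264727 s.
Throughput = L / cycle = 27200 / 0.264727 = 103 kbps.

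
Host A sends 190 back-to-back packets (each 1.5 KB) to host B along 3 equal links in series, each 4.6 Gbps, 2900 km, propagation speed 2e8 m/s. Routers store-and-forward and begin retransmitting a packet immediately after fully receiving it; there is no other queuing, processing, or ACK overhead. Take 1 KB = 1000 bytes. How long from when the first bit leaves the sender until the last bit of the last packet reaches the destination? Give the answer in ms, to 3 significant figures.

Per-hop transmission t_tx = L/R = 12000/4600000000 = 0.0026087 ms.
Per-hop propagation t_prop = 2900000/200000000 = 14.5 ms.
Pipeline fill: first packet needs 3·t_tx to clear all hops; remaining 189 packets each add one t_tx.
Total = (3+190-1)·t_tx + 3·t_prop = 192·0.0026087 + 3·14.5 = 44.0 ms.

44.0 ms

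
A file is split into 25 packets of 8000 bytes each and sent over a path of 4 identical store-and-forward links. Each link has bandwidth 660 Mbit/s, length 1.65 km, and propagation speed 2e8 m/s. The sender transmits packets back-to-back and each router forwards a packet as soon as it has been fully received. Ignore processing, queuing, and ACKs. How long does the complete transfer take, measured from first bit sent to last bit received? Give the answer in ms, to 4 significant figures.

2.748 ms

Per-hop transmission t_tx = L/R = 64000/660000000 = 0.0969697 ms.
Per-hop propagation t_prop = 1650/200000000 = 0.00825 ms.
Pipeline fill: first packet needs 4·t_tx to clear all hops; remaining 24 packets each add one t_tx.
Total = (4+25-1)·t_tx + 4·t_prop = 28·0.0969697 + 4·0.00825 = 2.748 ms.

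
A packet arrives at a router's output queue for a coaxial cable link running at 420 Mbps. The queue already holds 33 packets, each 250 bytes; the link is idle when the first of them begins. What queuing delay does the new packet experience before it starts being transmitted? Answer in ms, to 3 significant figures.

0.157 ms

Each queued packet: L/R = 2000/420000000 = 0.0047619 ms.
33 queued → 0.157143 ms.
Queuing delay = 0.157 ms.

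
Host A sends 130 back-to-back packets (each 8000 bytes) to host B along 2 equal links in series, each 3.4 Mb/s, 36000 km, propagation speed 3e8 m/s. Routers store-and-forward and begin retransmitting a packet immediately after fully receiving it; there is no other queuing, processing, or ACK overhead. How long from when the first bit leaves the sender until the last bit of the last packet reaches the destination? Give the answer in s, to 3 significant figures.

2.71 s

Per-hop transmission t_tx = L/R = 64000/3400000 = 0.0188235 s.
Per-hop propagation t_prop = 36000000/300000000 = 0.12 s.
Pipeline fill: first packet needs 2·t_tx to clear all hops; remaining 129 packets each add one t_tx.
Total = (2+130-1)·t_tx + 2·t_prop = 131·0.0188235 + 2·0.12 = 2.71 s.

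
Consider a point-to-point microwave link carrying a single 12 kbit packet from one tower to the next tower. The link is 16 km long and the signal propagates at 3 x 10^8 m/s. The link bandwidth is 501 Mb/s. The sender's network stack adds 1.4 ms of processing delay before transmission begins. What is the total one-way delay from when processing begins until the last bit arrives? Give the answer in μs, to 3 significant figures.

L = 12000 bits.
Transmission delay = L/R = 12000 / 501000000 = 23.9521 μs.
Propagation delay = d/s = 16000 m / 300000000 m/s = 53.3333 μs.
Plus processing delay 1.4 ms = 1400 μs.
Total = 1480 μs.

1480 μs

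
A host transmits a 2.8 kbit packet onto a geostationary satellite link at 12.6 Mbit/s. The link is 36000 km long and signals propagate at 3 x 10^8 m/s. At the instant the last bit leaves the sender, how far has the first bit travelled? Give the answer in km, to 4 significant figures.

66.67 km

t_tx = L/R = 2800/12600000 = 0.000222222 s.
Distance = s × t_tx = 300000000 × 0.000222222 = 66.67 km.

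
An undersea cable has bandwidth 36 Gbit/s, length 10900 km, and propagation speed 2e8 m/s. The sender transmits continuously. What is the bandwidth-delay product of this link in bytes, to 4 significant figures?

Propagation delay = 10900000 / 200000000 = 0.0545 s.
BDP = R × t_prop = 36000000000 × 0.0545 = 1962000000 bits.
In bytes: 1962000000/8 = 245300000 bytes.

245300000 bytes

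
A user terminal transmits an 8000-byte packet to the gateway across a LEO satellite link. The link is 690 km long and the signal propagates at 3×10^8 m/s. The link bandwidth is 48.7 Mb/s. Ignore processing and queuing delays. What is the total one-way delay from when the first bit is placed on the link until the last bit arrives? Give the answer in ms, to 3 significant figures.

3.61 ms

L = 8000 × 8 = 64000 bits.
Transmission delay = L/R = 64000 / 48700000 = 1.31417 ms.
Propagation delay = d/s = 690000 m / 300000000 m/s = 2.3 ms.
Total = 3.61 ms.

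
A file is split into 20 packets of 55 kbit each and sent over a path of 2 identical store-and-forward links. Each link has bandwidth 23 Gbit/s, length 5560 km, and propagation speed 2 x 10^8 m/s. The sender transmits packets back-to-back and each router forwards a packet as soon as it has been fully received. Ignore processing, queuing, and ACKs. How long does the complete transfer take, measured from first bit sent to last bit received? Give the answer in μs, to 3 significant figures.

55700 μs

Per-hop transmission t_tx = L/R = 55000/23000000000 = 2.3913 μs.
Per-hop propagation t_prop = 5560000/200000000 = 27800 μs.
Pipeline fill: first packet needs 2·t_tx to clear all hops; remaining 19 packets each add one t_tx.
Total = (2+20-1)·t_tx + 2·t_prop = 21·2.3913 + 2·27800 = 55700 μs.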